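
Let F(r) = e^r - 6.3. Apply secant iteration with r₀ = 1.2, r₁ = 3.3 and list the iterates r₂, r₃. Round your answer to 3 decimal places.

1.463, 1.623

F(1.2) = -2.97988, F(3.3) = 20.81264
r₂ = 3.30000 − 20.81264·(3.30000 − 1.20000) / (20.81264 − (-2.97988)) = 3.30000 − (43.70654)/(23.79252) = 1.46301
F(1.46301) = -1.98104
r₃ = 1.46301 − (-1.98104)·(1.46301 − 3.30000) / (-1.98104 − 20.81264) = 1.46301 − (3.63915)/(-22.79368) = 1.62267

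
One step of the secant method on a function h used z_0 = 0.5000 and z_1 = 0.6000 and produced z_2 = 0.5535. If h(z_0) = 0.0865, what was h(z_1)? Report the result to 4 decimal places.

The secant line through (0.5000, 0.0865) and (0.6000, h(z_1)) crosses zero at z_2 = 0.5535.
So (0.5000, 0.0865), (0.6000, h(z_1)), (0.5535, 0) are collinear:
h(z_1) = 0.0865 · (0.6000 − 0.5535) / (0.5000 − 0.5535) = 0.0865 · (0.046500)/(-0.053500) = -0.075182

-0.0752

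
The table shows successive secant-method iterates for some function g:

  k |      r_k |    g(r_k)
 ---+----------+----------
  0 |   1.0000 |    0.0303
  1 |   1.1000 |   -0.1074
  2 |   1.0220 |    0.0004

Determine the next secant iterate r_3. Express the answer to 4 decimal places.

1.0223

r_3 = 1.0220 − 0.0004·(1.0220 − 1.1000) / (0.0004 − (-0.1074))
   = 1.0220 − (-0.000031)/(0.107800) = 1.022289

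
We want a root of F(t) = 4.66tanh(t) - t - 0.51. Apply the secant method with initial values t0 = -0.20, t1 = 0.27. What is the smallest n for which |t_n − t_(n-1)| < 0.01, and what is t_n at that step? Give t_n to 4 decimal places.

n = 3, t_n = 0.1404

F(-0.20) = -1.229769, F(0.27) = 0.448492
t2 = 0.270000 − 0.448492·(0.470000)/(1.678261) = 0.144399;  |Δ| = 0.125601
F(0.144399) = 0.013862
t3 = 0.144399 − 0.013862·(-0.125601)/(-0.434629) = 0.140393;  |Δ| = 0.004006
|t3 − t2| = 0.004006 < 0.01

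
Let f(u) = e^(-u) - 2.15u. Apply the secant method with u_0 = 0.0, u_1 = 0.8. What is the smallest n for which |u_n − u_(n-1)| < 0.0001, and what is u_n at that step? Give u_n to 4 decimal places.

f(0.0) = 1.000000, f(0.8) = -1.270671
u_2 = 0.800000 − (-1.270671)·(0.800000)/(-2.270671) = 0.352319;  |Δ| = 0.447681
f(0.352319) = -0.054429
u_3 = 0.352319 − (-0.054429)·(-0.447681)/(1.216242) = 0.332284;  |Δ| = 0.020035
f(0.332284) = 0.002873
u_4 = 0.332284 − 0.002873·(-0.020035)/(0.057302) = 0.333288;  |Δ| = 0.001004
f(0.333288) = -0.000007
u_5 = 0.333288 − (-0.000007)·(0.001004)/(-0.002880) = 0.333286;  |Δ| = 0.000002
|u_5 − u_4| = 0.000002 < 0.0001

n = 5, u_n = 0.3333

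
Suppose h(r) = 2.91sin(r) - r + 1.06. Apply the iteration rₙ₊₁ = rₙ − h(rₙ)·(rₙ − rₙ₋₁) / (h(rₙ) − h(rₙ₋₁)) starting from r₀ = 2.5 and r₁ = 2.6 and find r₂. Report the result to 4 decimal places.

2.5883

h(2.5) = 0.301554, h(2.6) = -0.039891
r₂ = 2.600000 − (-0.039891)·(2.600000 − 2.500000) / (-0.039891 − 0.301554) = 2.600000 − (-0.003989)/(-0.341445) = 2.588317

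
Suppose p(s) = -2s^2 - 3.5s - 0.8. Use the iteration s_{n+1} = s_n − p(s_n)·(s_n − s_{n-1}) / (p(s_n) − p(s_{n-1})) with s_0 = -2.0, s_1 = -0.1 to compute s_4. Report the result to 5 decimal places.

p(-2.0) = -1.8000000, p(-0.1) = -0.4700000
s_2 = -0.1000000 − (-0.4700000)·(-0.1000000 − (-2.0000000)) / (-0.4700000 − (-1.8000000)) = -0.1000000 − (-0.8930000)/(1.3300000) = 0.5714286
p(0.5714286) = -3.4530612
s_3 = 0.5714286 − (-3.4530612)·(0.5714286 − (-0.1000000)) / (-3.4530612 − (-0.4700000)) = 0.5714286 − (-2.3184840)/(-2.9830612) = -0.2057878
p(-0.2057878) = -0.1644400
s_4 = -0.2057878 − (-0.1644400)·(-0.2057878 − 0.5714286) / (-0.1644400 − (-3.4530612)) = -0.2057878 − (0.1278054)/(3.2886212) = -0.2446507

-0.24465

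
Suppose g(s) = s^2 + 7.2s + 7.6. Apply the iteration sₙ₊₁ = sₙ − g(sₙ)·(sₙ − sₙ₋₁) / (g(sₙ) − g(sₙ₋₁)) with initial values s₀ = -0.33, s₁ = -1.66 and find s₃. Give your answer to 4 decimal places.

-1.2787

g(-0.33) = 5.332900, g(-1.66) = -1.596400
s₂ = -1.660000 − (-1.596400)·(-1.660000 − (-0.330000)) / (-1.596400 − 5.332900) = -1.660000 − (2.123212)/(-6.929300) = -1.353589
g(-1.353589) = -0.313639
s₃ = -1.353589 − (-0.313639)·(-1.353589 − (-1.660000)) / (-0.313639 − (-1.596400)) = -1.353589 − (-0.096102)/(1.282761) = -1.278671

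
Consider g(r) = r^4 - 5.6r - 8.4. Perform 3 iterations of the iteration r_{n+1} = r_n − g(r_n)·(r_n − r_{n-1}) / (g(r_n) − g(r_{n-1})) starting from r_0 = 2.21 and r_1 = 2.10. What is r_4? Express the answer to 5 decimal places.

2.12222

g(2.21) = 3.0784328, g(2.10) = -0.7119000
r_2 = 2.1000000 − (-0.7119000)·(2.1000000 − 2.2100000) / (-0.7119000 − 3.0784328) = 2.1000000 − (0.0783090)/(-3.7903328) = 2.1206602
g(2.1206602) = -0.0508924
r_3 = 2.1206602 − (-0.0508924)·(2.1206602 − 2.1000000) / (-0.0508924 − (-0.7119000)) = 2.1206602 − (-0.0010514)/(0.6610076) = 2.1222509
g(2.1222509) = 0.0009493
r_4 = 2.1222509 − 0.0009493·(2.1222509 − 2.1206602) / (0.0009493 − (-0.0508924)) = 2.1222509 − (0.0000015)/(0.0518417) = 2.1222217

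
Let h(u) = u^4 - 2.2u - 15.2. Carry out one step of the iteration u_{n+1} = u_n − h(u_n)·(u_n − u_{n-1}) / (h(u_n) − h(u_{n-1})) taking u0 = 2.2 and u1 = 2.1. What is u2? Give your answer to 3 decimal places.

h(2.2) = 3.38560, h(2.1) = -0.37190
u2 = 2.10000 − (-0.37190)·(2.10000 − 2.20000) / (-0.37190 − 3.38560) = 2.10000 − (0.03719)/(-3.75750) = 2.10990

2.110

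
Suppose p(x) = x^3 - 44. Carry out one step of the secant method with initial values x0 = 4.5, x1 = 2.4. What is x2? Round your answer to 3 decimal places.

3.220

p(4.5) = 47.12500, p(2.4) = -30.17600
x2 = 2.40000 − (-30.17600)·(2.40000 − 4.50000) / (-30.17600 − 47.12500) = 2.40000 − (63.36960)/(-77.30100) = 3.21978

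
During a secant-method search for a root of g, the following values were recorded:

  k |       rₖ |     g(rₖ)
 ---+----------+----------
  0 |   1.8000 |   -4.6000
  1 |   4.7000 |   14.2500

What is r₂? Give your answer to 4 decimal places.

r₂ = 4.7000 − 14.2500·(4.7000 − 1.8000) / (14.2500 − (-4.6000))
   = 4.7000 − (41.325000)/(18.850000) = 2.507692

2.5077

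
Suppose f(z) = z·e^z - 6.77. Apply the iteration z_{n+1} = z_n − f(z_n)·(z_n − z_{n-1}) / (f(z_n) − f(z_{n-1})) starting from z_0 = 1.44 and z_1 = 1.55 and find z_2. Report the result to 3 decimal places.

f(1.44) = -0.69220, f(1.55) = 0.53278
z_2 = 1.55000 − 0.53278·(1.55000 − 1.44000) / (0.53278 − (-0.69220)) = 1.55000 − (0.05861)/(1.22498) = 1.50216

1.502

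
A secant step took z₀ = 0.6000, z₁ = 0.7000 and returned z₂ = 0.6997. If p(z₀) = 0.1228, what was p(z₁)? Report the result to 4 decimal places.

The secant line through (0.6000, 0.1228) and (0.7000, p(z₁)) crosses zero at z₂ = 0.6997.
So (0.6000, 0.1228), (0.7000, p(z₁)), (0.6997, 0) are collinear:
p(z₁) = 0.1228 · (0.7000 − 0.6997) / (0.6000 − 0.6997) = 0.1228 · (0.000300)/(-0.099700) = -0.000370

-0.0004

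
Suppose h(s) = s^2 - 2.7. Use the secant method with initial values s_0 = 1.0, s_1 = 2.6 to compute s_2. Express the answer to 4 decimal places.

1.4722

h(1.0) = -1.700000, h(2.6) = 4.060000
s_2 = 2.600000 − 4.060000·(2.600000 − 1.000000) / (4.060000 − (-1.700000)) = 2.600000 − (6.496000)/(5.760000) = 1.472222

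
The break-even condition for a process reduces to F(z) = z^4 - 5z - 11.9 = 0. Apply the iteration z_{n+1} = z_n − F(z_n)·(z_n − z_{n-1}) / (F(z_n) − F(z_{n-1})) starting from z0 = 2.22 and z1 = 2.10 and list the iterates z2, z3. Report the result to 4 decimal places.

F(2.22) = 1.289127, F(2.10) = -2.951900
z2 = 2.100000 − (-2.951900)·(2.100000 − 2.220000) / (-2.951900 − 1.289127) = 2.100000 − (0.354228)/(-4.241027) = 2.183524
F(2.183524) = -0.085918
z3 = 2.183524 − (-0.085918)·(2.183524 − 2.100000) / (-0.085918 − (-2.951900)) = 2.183524 − (-0.007176)/(2.865982) = 2.186028

2.1835, 2.1860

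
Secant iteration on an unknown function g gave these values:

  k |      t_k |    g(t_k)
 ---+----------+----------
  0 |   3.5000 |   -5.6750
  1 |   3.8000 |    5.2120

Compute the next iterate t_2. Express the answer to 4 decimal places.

t_2 = 3.8000 − 5.2120·(3.8000 − 3.5000) / (5.2120 − (-5.6750))
   = 3.8000 − (1.563600)/(10.887000) = 3.656379

3.6564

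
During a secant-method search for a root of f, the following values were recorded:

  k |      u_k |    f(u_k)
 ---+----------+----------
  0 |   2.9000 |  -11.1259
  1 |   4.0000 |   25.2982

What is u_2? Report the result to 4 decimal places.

u_2 = 4.0000 − 25.2982·(4.0000 − 2.9000) / (25.2982 − (-11.1259))
   = 4.0000 − (27.828020)/(36.424100) = 3.236000

3.2360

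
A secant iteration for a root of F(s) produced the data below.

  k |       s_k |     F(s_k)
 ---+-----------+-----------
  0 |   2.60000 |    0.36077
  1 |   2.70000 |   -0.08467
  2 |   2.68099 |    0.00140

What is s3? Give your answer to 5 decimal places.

s3 = 2.68099 − 0.00140·(2.68099 − 2.70000) / (0.00140 − (-0.08467))
   = 2.68099 − (-0.0000266)/(0.0860700) = 2.6812992

2.68130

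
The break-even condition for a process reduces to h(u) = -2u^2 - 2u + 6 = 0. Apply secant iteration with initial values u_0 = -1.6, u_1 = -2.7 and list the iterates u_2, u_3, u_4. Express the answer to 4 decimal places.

h(-1.6) = 4.080000, h(-2.7) = -3.180000
u_2 = -2.700000 − (-3.180000)·(-2.700000 − (-1.600000)) / (-3.180000 − 4.080000) = -2.700000 − (3.498000)/(-7.260000) = -2.218182
h(-2.218182) = 0.595702
u_3 = -2.218182 − 0.595702·(-2.218182 − (-2.700000)) / (0.595702 − (-3.180000)) = -2.218182 − (0.287020)/(3.775702) = -2.294200
h(-2.294200) = 0.061696
u_4 = -2.294200 − 0.061696·(-2.294200 − (-2.218182)) / (0.061696 − 0.595702) = -2.294200 − (-0.004690)/(-0.534006) = -2.302982

-2.2182, -2.2942, -2.3030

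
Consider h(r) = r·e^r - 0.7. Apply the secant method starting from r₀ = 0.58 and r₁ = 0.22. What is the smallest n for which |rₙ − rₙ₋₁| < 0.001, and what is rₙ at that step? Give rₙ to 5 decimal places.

n = 5, rₙ = 0.44747

h(0.58) = 0.3359023, h(0.22) = -0.4258631
r₂ = 0.2200000 − (-0.4258631)·(-0.3600000)/(-0.7617654) = 0.4212571;  |Δ| = 0.2012571
h(0.4212571) = -0.0580563
r₃ = 0.4212571 − (-0.0580563)·(0.2012571)/(0.3678068) = 0.4530245;  |Δ| = 0.0317674
h(0.4530245) = 0.0126359
r₄ = 0.4530245 − 0.0126359·(0.0317674)/(0.0706923) = 0.4473462;  |Δ| = 0.0056783
h(0.4473462) = -0.0002809
r₅ = 0.4473462 − (-0.0002809)·(-0.0056783)/(-0.0129168) = 0.4474697;  |Δ| = 0.0001235
|r₅ − r₄| = 0.0001235 < 0.001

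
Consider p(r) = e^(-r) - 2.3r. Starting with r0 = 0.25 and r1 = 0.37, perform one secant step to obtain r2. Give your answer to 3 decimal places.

0.317

p(0.25) = 0.20380, p(0.37) = -0.16027
r2 = 0.37000 − (-0.16027)·(0.37000 − 0.25000) / (-0.16027 − 0.20380) = 0.37000 − (-0.01923)/(-0.36407) = 0.31717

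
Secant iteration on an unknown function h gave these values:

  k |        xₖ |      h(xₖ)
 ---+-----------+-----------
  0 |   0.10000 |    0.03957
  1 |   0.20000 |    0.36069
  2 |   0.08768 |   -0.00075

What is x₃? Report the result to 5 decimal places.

x₃ = 0.08768 − (-0.00075)·(0.08768 − 0.20000) / (-0.00075 − 0.36069)
   = 0.08768 − (0.0000842)/(-0.3614400) = 0.0879131

0.08791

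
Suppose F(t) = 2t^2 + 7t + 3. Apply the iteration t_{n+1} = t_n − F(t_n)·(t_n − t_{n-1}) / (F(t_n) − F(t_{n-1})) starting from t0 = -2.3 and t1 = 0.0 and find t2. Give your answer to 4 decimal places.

F(-2.3) = -2.520000, F(0.0) = 3.000000
t2 = 0.000000 − 3.000000·(0.000000 − (-2.300000)) / (3.000000 − (-2.520000)) = 0.000000 − (6.900000)/(5.520000) = -1.250000

-1.2500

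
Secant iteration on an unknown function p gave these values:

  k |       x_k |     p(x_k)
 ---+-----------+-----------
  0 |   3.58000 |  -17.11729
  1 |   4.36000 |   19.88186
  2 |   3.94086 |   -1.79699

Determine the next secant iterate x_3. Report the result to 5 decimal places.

x_3 = 3.94086 − (-1.79699)·(3.94086 − 4.36000) / (-1.79699 − 19.88186)
   = 3.94086 − (0.7531904)/(-21.6788500) = 3.9756031

3.97560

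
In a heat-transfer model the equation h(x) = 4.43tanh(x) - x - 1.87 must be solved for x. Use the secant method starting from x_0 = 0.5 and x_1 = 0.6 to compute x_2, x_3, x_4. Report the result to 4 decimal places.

h(0.5) = -0.322821, h(0.6) = -0.090870
x_2 = 0.600000 − (-0.090870)·(0.600000 − 0.500000) / (-0.090870 − (-0.322821)) = 0.600000 − (-0.009087)/(0.231951) = 0.639177
h(0.639177) = -0.009156
x_3 = 0.639177 − (-0.009156)·(0.639177 − 0.600000) / (-0.009156 − (-0.090870)) = 0.639177 − (-0.000359)/(0.081714) = 0.643566
h(0.643566) = -0.000325
x_4 = 0.643566 − (-0.000325)·(0.643566 − 0.639177) / (-0.000325 − (-0.009156)) = 0.643566 − (-0.000001)/(0.008831) = 0.643728

0.6392, 0.6436, 0.6437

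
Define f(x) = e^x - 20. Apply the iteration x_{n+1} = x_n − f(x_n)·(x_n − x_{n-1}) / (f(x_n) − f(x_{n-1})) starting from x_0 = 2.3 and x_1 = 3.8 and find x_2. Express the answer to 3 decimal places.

2.733

f(2.3) = -10.02582, f(3.8) = 24.70118
x_2 = 3.80000 − 24.70118·(3.80000 − 2.30000) / (24.70118 − (-10.02582)) = 3.80000 − (37.05178)/(34.72700) = 2.73306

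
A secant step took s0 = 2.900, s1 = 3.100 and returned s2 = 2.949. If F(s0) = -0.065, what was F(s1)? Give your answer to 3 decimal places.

The secant line through (2.900, -0.065) and (3.100, F(s1)) crosses zero at s2 = 2.949.
So (2.900, -0.065), (3.100, F(s1)), (2.949, 0) are collinear:
F(s1) = -0.065 · (3.100 − 2.949) / (2.900 − 2.949) = -0.065 · (0.15100)/(-0.04900) = 0.20031

0.200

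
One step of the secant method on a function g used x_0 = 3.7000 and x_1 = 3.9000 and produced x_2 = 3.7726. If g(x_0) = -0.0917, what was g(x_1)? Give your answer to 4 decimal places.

0.1609

The secant line through (3.7000, -0.0917) and (3.9000, g(x_1)) crosses zero at x_2 = 3.7726.
So (3.7000, -0.0917), (3.9000, g(x_1)), (3.7726, 0) are collinear:
g(x_1) = -0.0917 · (3.9000 − 3.7726) / (3.7000 − 3.7726) = -0.0917 · (0.127400)/(-0.072600) = 0.160917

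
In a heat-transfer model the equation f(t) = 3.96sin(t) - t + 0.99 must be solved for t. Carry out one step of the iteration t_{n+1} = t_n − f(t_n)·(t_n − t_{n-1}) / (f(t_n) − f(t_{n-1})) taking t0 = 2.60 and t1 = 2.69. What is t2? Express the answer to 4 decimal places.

2.6963

f(2.60) = 0.431385, f(2.69) = 0.028140
t2 = 2.690000 − 0.028140·(2.690000 − 2.600000) / (0.028140 − 0.431385) = 2.690000 − (0.002533)/(-0.403245) = 2.696281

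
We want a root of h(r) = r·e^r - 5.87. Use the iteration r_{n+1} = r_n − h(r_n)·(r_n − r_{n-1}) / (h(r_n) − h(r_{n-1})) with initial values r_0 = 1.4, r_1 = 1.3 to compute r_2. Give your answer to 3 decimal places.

h(1.4) = -0.19272, h(1.3) = -1.09991
r_2 = 1.30000 − (-1.09991)·(1.30000 − 1.40000) / (-1.09991 − (-0.19272)) = 1.30000 − (0.10999)/(-0.90719) = 1.42124

1.421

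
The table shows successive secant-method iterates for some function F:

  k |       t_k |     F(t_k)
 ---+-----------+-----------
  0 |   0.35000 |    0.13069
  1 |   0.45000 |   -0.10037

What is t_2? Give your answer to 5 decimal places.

0.40656

t_2 = 0.45000 − (-0.10037)·(0.45000 − 0.35000) / (-0.10037 − 0.13069)
   = 0.45000 − (-0.0100370)/(-0.2310600) = 0.4065611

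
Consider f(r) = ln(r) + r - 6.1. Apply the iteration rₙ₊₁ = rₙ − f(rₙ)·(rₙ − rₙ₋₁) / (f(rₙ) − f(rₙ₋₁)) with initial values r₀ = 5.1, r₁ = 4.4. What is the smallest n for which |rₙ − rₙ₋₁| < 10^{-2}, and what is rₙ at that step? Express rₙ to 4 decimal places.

f(5.1) = 0.629241, f(4.4) = -0.218395
r₂ = 4.400000 − (-0.218395)·(-0.700000)/(-0.847636) = 4.580357;  |Δ| = 0.180357
f(4.580357) = 0.002134
r₃ = 4.580357 − 0.002134·(0.180357)/(0.220529) = 4.578612;  |Δ| = 0.001745
|r₃ − r₂| = 0.001745 < 10^{-2}

n = 3, rₙ = 4.5786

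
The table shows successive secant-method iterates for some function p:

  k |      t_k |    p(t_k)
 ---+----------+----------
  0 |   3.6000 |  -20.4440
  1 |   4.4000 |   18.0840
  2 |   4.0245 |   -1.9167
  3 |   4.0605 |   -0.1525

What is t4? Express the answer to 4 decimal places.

t4 = 4.0605 − (-0.1525)·(4.0605 − 4.0245) / (-0.1525 − (-1.9167))
   = 4.0605 − (-0.005490)/(1.764200) = 4.063612

4.0636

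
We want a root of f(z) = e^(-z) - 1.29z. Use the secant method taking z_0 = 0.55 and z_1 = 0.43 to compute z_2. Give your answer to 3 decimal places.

f(0.55) = -0.13255, f(0.43) = 0.09581
z_2 = 0.43000 − 0.09581·(0.43000 − 0.55000) / (0.09581 − (-0.13255)) = 0.43000 − (-0.01150)/(0.22836) = 0.48035

0.480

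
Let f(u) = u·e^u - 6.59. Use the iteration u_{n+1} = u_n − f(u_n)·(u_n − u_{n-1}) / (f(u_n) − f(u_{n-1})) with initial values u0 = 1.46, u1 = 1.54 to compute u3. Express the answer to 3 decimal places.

1.488

f(1.46) = -0.30330, f(1.54) = 0.59347
u2 = 1.54000 − 0.59347·(1.54000 − 1.46000) / (0.59347 − (-0.30330)) = 1.54000 − (0.04748)/(0.89677) = 1.48706
f(1.48706) = -0.01118
u3 = 1.48706 − (-0.01118)·(1.48706 − 1.54000) / (-0.01118 − 0.59347) = 1.48706 − (0.00059)/(-0.60464) = 1.48804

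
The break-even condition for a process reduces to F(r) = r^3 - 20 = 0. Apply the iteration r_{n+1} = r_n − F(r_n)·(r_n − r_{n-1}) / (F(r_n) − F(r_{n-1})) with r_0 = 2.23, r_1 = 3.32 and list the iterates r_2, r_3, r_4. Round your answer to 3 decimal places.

F(2.23) = -8.91043, F(3.32) = 16.59437
r_2 = 3.32000 − 16.59437·(3.32000 − 2.23000) / (16.59437 − (-8.91043)) = 3.32000 − (18.08786)/(25.50480) = 2.61081
F(2.61081) = -2.20395
r_3 = 2.61081 − (-2.20395)·(2.61081 − 3.32000) / (-2.20395 − 16.59437) = 2.61081 − (1.56303)/(-18.79832) = 2.69395
F(2.69395) = -0.44895
r_4 = 2.69395 − (-0.44895)·(2.69395 − 2.61081) / (-0.44895 − (-2.20395)) = 2.69395 − (-0.03733)/(1.75500) = 2.71522

2.611, 2.694, 2.715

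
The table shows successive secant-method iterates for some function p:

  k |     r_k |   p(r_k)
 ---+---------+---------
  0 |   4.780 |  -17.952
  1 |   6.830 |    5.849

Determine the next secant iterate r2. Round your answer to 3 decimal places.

6.326

r2 = 6.830 − 5.849·(6.830 − 4.780) / (5.849 − (-17.952))
   = 6.830 − (11.99045)/(23.80100) = 6.32622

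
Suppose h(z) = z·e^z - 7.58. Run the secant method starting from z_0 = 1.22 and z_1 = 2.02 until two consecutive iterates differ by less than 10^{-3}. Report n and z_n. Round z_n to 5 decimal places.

n = 6, z_n = 1.57271

h(1.22) = -3.4476310, h(2.02) = 7.6474164
z_2 = 2.0200000 − 7.6474164·(0.8000000)/(11.0950473) = 1.4685888;  |Δ| = 0.5514112
h(1.4685888) = -1.2017690
z_3 = 1.4685888 − (-1.2017690)·(-0.5514112)/(-8.8491854) = 1.5434736;  |Δ| = 0.0748847
h(1.5434736) = -0.3552763
z_4 = 1.5434736 − (-0.3552763)·(0.0748847)/(0.8464927) = 1.5749030;  |Δ| = 0.0314294
h(1.5749030) = 0.0272112
z_5 = 1.5749030 − 0.0272112·(0.0314294)/(0.3824875) = 1.5726670;  |Δ| = 0.0022360
h(1.5726670) = -0.0005556
z_6 = 1.5726670 − (-0.0005556)·(-0.0022360)/(-0.0277668) = 1.5727117;  |Δ| = 0.0000447
|z_6 − z_5| = 0.0000447 < 10^{-3}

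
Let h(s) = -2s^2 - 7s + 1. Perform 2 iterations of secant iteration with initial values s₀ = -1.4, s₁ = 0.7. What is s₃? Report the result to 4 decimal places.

h(-1.4) = 6.880000, h(0.7) = -4.880000
s₂ = 0.700000 − (-4.880000)·(0.700000 − (-1.400000)) / (-4.880000 − 6.880000) = 0.700000 − (-10.248000)/(-11.760000) = -0.171429
h(-0.171429) = 2.141224
s₃ = -0.171429 − 2.141224·(-0.171429 − 0.700000) / (2.141224 − (-4.880000)) = -0.171429 − (-1.865924)/(7.021224) = 0.094326

0.0943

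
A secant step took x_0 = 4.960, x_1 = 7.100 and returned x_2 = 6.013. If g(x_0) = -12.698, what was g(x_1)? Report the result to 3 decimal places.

13.108

The secant line through (4.960, -12.698) and (7.100, g(x_1)) crosses zero at x_2 = 6.013.
So (4.960, -12.698), (7.100, g(x_1)), (6.013, 0) are collinear:
g(x_1) = -12.698 · (7.100 − 6.013) / (4.960 − 6.013) = -12.698 · (1.08700)/(-1.05300) = 13.10800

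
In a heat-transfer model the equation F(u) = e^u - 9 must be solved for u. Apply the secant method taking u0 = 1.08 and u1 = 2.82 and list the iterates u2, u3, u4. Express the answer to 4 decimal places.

F(1.08) = -6.055320, F(2.82) = 7.776851
u2 = 2.820000 − 7.776851·(2.820000 − 1.080000) / (7.776851 − (-6.055320)) = 2.820000 − (13.531720)/(13.832171) = 1.841721
F(1.841721) = -2.692615
u3 = 1.841721 − (-2.692615)·(1.841721 − 2.820000) / (-2.692615 − 7.776851) = 1.841721 − (2.634128)/(-10.469466) = 2.093322
F(2.093322) = -0.888181
u4 = 2.093322 − (-0.888181)·(2.093322 − 1.841721) / (-0.888181 − (-2.692615)) = 2.093322 − (-0.223467)/(1.804434) = 2.217165

1.8417, 2.0933, 2.2172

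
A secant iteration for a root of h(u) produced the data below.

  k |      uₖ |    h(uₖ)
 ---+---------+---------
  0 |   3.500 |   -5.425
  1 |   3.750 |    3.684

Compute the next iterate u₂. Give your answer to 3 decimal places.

3.649

u₂ = 3.750 − 3.684·(3.750 − 3.500) / (3.684 − (-5.425))
   = 3.750 − (0.92100)/(9.10900) = 3.64889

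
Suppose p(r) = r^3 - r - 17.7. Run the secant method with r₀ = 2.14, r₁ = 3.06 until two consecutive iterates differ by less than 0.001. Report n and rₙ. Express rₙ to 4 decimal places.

n = 5, rₙ = 2.7339

p(2.14) = -10.039656, p(3.06) = 7.892616
r₂ = 3.060000 − 7.892616·(0.920000)/(17.932272) = 2.655076;  |Δ| = 0.404924
p(2.655076) = -1.638307
r₃ = 2.655076 − (-1.638307)·(-0.404924)/(-9.530923) = 2.724680;  |Δ| = 0.069604
p(2.724680) = -0.196980
r₄ = 2.724680 − (-0.196980)·(0.069604)/(1.441326) = 2.734192;  |Δ| = 0.009512
p(2.734192) = 0.006107
r₅ = 2.734192 − 0.006107·(0.009512)/(0.203087) = 2.733906;  |Δ| = 0.000286
|r₅ − r₄| = 0.000286 < 0.001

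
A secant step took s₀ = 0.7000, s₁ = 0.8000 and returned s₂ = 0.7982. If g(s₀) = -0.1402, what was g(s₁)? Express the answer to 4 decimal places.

The secant line through (0.7000, -0.1402) and (0.8000, g(s₁)) crosses zero at s₂ = 0.7982.
So (0.7000, -0.1402), (0.8000, g(s₁)), (0.7982, 0) are collinear:
g(s₁) = -0.1402 · (0.8000 − 0.7982) / (0.7000 − 0.7982) = -0.1402 · (0.001800)/(-0.098200) = 0.002570

0.0026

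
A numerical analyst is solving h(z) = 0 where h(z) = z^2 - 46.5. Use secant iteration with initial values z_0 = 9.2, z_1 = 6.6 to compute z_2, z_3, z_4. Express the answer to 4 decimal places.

6.7861, 6.8196, 6.8191

h(9.2) = 38.140000, h(6.6) = -2.940000
z_2 = 6.600000 − (-2.940000)·(6.600000 − 9.200000) / (-2.940000 − 38.140000) = 6.600000 − (7.644000)/(-41.080000) = 6.786076
h(6.786076) = -0.449173
z_3 = 6.786076 − (-0.449173)·(6.786076 − 6.600000) / (-0.449173 − (-2.940000)) = 6.786076 − (-0.083580)/(2.490827) = 6.819631
h(6.819631) = 0.007370
z_4 = 6.819631 − 0.007370·(6.819631 − 6.786076) / (0.007370 − (-0.449173)) = 6.819631 − (0.000247)/(0.456543) = 6.819090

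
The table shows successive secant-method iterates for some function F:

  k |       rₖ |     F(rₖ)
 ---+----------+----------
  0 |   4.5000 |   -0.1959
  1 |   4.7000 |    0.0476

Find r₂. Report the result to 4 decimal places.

r₂ = 4.7000 − 0.0476·(4.7000 − 4.5000) / (0.0476 − (-0.1959))
   = 4.7000 − (0.009520)/(0.243500) = 4.660903

4.6609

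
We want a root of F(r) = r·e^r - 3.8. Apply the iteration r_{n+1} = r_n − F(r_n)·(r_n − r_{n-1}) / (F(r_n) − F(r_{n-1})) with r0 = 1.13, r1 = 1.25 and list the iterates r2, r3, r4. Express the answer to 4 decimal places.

1.1719, 1.1742, 1.1743

F(1.13) = -0.301908, F(1.25) = 0.562929
r2 = 1.250000 − 0.562929·(1.250000 − 1.130000) / (0.562929 − (-0.301908)) = 1.250000 − (0.067551)/(0.864837) = 1.171891
F(1.171891) = -0.017028
r3 = 1.171891 − (-0.017028)·(1.171891 − 1.250000) / (-0.017028 − 0.562929) = 1.171891 − (0.001330)/(-0.579957) = 1.174184
F(1.174184) = -0.000922
r4 = 1.174184 − (-0.000922)·(1.174184 − 1.171891) / (-0.000922 − (-0.017028)) = 1.174184 − (-0.000002)/(0.016106) = 1.174316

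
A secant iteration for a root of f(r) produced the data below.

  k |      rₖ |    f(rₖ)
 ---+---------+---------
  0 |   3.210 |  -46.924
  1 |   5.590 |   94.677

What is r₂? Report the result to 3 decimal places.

r₂ = 5.590 − 94.677·(5.590 − 3.210) / (94.677 − (-46.924))
   = 5.590 − (225.33126)/(141.60100) = 3.99869

3.999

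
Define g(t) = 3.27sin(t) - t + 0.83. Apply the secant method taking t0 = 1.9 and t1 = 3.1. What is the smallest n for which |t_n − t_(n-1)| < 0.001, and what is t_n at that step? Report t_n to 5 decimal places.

g(1.9) = 2.0244013, g(3.1) = -2.1340312
t2 = 3.1000000 − (-2.1340312)·(1.2000000)/(-4.1584325) = 2.4841820;  |Δ| = 0.6158180
g(2.4841820) = 0.3440143
t3 = 2.4841820 − 0.3440143·(-0.6158180)/(2.4780455) = 2.5696729;  |Δ| = 0.0854908
g(2.5696729) = 0.0302059
t4 = 2.5696729 − 0.0302059·(0.0854908)/(-0.3138084) = 2.5779019;  |Δ| = 0.0082290
g(2.5779019) = -0.0007094
t5 = 2.5779019 − (-0.0007094)·(0.0082290)/(-0.0309153) = 2.5777130;  |Δ| = 0.0001888
|t5 − t4| = 0.0001888 < 0.001

n = 5, t_n = 2.57771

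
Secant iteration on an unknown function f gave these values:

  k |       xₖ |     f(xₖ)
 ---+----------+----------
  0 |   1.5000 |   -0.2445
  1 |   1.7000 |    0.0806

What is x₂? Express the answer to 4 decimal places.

x₂ = 1.7000 − 0.0806·(1.7000 − 1.5000) / (0.0806 − (-0.2445))
   = 1.7000 − (0.016120)/(0.325100) = 1.650415

1.6504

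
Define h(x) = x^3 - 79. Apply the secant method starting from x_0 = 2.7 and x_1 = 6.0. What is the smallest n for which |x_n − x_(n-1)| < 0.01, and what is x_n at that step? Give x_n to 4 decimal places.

n = 6, x_n = 4.2908

h(2.7) = -59.317000, h(6.0) = 137.000000
x_2 = 6.000000 − 137.000000·(3.300000)/(196.317000) = 3.697092;  |Δ| = 2.302908
h(3.697092) = -28.466340
x_3 = 3.697092 − (-28.466340)·(-2.302908)/(-165.466340) = 4.093277;  |Δ| = 0.396185
h(4.093277) = -10.417463
x_4 = 4.093277 − (-10.417463)·(0.396185)/(18.048877) = 4.321948;  |Δ| = 0.228671
h(4.321948) = 1.730683
x_5 = 4.321948 − 1.730683·(0.228671)/(12.148147) = 4.289371;  |Δ| = 0.032578
h(4.289371) = -0.081160
x_6 = 4.289371 − (-0.081160)·(-0.032578)/(-1.811843) = 4.290830;  |Δ| = 0.001459
|x_6 − x_5| = 0.001459 < 0.01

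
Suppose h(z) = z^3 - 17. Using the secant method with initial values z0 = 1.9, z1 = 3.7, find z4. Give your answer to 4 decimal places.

h(1.9) = -10.141000, h(3.7) = 33.653000
z2 = 3.700000 − 33.653000·(3.700000 − 1.900000) / (33.653000 − (-10.141000)) = 3.700000 − (60.575400)/(43.794000) = 2.316811
h(2.316811) = -4.564262
z3 = 2.316811 − (-4.564262)·(2.316811 − 3.700000) / (-4.564262 − 33.653000) = 2.316811 − (6.313240)/(-38.217262) = 2.482004
h(2.482004) = -1.710003
z4 = 2.482004 − (-1.710003)·(2.482004 − 2.316811) / (-1.710003 − (-4.564262)) = 2.482004 − (-0.282481)/(2.854259) = 2.580972

2.5810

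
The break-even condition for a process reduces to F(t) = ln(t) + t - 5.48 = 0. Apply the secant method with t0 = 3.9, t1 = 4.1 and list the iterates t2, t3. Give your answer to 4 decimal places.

4.0752, 4.0751

F(3.9) = -0.219023, F(4.1) = 0.030987
t2 = 4.100000 − 0.030987·(4.100000 − 3.900000) / (0.030987 − (-0.219023)) = 4.100000 − (0.006197)/(0.250010) = 4.075211
F(4.075211) = 0.000134
t3 = 4.075211 − 0.000134·(4.075211 − 4.100000) / (0.000134 − 0.030987) = 4.075211 − (-0.000003)/(-0.030853) = 4.075104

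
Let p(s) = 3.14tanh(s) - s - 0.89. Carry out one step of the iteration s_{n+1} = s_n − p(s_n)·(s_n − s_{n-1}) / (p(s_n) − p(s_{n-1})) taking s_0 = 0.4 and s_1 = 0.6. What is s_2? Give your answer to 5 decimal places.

0.46612

p(0.4) = -0.0969603, p(0.6) = 0.1963356
s_2 = 0.6000000 − 0.1963356·(0.6000000 − 0.4000000) / (0.1963356 − (-0.0969603)) = 0.6000000 − (0.0392671)/(0.2932959) = 0.4661177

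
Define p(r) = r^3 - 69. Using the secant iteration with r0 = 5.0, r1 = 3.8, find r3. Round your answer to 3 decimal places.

p(5.0) = 56.00000, p(3.8) = -14.12800
r2 = 3.80000 − (-14.12800)·(3.80000 − 5.00000) / (-14.12800 − 56.00000) = 3.80000 − (16.95360)/(-70.12800) = 4.04175
p(4.04175) = -2.97490
r3 = 4.04175 − (-2.97490)·(4.04175 − 3.80000) / (-2.97490 − (-14.12800)) = 4.04175 − (-0.71919)/(11.15310) = 4.10624

4.106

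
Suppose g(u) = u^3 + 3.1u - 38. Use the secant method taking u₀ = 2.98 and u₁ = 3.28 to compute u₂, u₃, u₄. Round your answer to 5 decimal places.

g(2.98) = -2.2984080, g(3.28) = 7.4555520
u₂ = 3.2800000 − 7.4555520·(3.2800000 − 2.9800000) / (7.4555520 − (-2.2984080)) = 3.2800000 − (2.2366656)/(9.7539600) = 3.0506915
g(3.0506915) = -0.1509279
u₃ = 3.0506915 − (-0.1509279)·(3.0506915 − 3.2800000) / (-0.1509279 − 7.4555520) = 3.0506915 − (0.0346090)/(-7.6064799) = 3.0552415
g(3.0552415) = -0.0095984
u₄ = 3.0552415 − (-0.0095984)·(3.0552415 − 3.0506915) / (-0.0095984 − (-0.1509279)) = 3.0552415 − (-0.0000437)/(0.1413295) = 3.0555505

3.05069, 3.05524, 3.05555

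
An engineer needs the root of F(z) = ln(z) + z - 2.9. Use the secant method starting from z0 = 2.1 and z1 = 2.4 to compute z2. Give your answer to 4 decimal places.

2.1402

F(2.1) = -0.058063, F(2.4) = 0.375469
z2 = 2.400000 − 0.375469·(2.400000 − 2.100000) / (0.375469 − (-0.058063)) = 2.400000 − (0.112641)/(0.433531) = 2.140179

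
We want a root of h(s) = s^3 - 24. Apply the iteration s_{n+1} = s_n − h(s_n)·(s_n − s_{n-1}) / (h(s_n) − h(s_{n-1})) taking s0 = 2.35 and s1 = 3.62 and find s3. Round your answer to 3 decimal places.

2.856

h(2.35) = -11.02212, h(3.62) = 23.43793
s2 = 3.62000 − 23.43793·(3.62000 − 2.35000) / (23.43793 − (-11.02212)) = 3.62000 − (29.76617)/(34.46005) = 2.75621
h(2.75621) = -3.06186
s3 = 2.75621 − (-3.06186)·(2.75621 − 3.62000) / (-3.06186 − 23.43793) = 2.75621 − (2.64480)/(-26.49979) = 2.85602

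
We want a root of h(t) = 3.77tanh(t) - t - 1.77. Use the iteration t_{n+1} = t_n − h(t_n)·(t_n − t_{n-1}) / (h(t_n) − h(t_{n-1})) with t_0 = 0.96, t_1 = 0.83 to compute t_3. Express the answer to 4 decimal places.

0.8657

h(0.96) = 0.075924, h(0.83) = -0.034605
t_2 = 0.830000 − (-0.034605)·(0.830000 − 0.960000) / (-0.034605 − 0.075924) = 0.830000 − (0.004499)/(-0.110529) = 0.870702
h(0.870702) = 0.004822
t_3 = 0.870702 − 0.004822·(0.870702 − 0.830000) / (0.004822 − (-0.034605)) = 0.870702 − (0.000196)/(0.039427) = 0.865724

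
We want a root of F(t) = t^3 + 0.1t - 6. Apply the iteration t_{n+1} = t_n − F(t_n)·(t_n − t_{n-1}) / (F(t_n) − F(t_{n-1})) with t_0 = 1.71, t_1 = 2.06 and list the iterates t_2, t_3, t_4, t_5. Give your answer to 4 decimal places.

1.7868, 1.7972, 1.7988, 1.7988

F(1.71) = -0.828789, F(2.06) = 2.947816
t_2 = 2.060000 − 2.947816·(2.060000 − 1.710000) / (2.947816 − (-0.828789)) = 2.060000 − (1.031736)/(3.776605) = 1.786809
F(1.786809) = -0.116601
t_3 = 1.786809 − (-0.116601)·(1.786809 − 2.060000) / (-0.116601 − 2.947816) = 1.786809 − (0.031854)/(-3.064417) = 1.797204
F(1.797204) = -0.015418
t_4 = 1.797204 − (-0.015418)·(1.797204 − 1.786809) / (-0.015418 − (-0.116601)) = 1.797204 − (-0.000160)/(0.101183) = 1.798788
F(1.798788) = 0.000102
t_5 = 1.798788 − 0.000102·(1.798788 − 1.797204) / (0.000102 − (-0.015418)) = 1.798788 − (0.000000)/(0.015520) = 1.798777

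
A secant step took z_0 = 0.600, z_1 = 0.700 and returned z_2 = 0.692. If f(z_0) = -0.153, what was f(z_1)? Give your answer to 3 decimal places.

The secant line through (0.600, -0.153) and (0.700, f(z_1)) crosses zero at z_2 = 0.692.
So (0.600, -0.153), (0.700, f(z_1)), (0.692, 0) are collinear:
f(z_1) = -0.153 · (0.700 − 0.692) / (0.600 − 0.692) = -0.153 · (0.00800)/(-0.09200) = 0.01330

0.013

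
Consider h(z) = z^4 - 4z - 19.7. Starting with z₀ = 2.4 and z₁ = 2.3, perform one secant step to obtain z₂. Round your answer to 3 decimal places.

2.319

h(2.4) = 3.87760, h(2.3) = -0.91590
z₂ = 2.30000 − (-0.91590)·(2.30000 − 2.40000) / (-0.91590 − 3.87760) = 2.30000 − (0.09159)/(-4.79350) = 2.31911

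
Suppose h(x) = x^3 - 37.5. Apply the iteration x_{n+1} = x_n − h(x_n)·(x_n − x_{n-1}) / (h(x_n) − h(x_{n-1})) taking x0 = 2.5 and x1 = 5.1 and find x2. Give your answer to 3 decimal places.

2.986

h(2.5) = -21.87500, h(5.1) = 95.15100
x2 = 5.10000 − 95.15100·(5.10000 − 2.50000) / (95.15100 − (-21.87500)) = 5.10000 − (247.39260)/(117.02600) = 2.98600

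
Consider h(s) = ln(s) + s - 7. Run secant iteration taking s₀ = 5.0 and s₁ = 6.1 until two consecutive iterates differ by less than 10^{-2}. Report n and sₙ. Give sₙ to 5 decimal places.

h(5.0) = -0.3905621, h(6.1) = 0.9082888
s₂ = 6.1000000 − 0.9082888·(1.1000000)/(1.2988509) = 5.3307680;  |Δ| = 0.7692320
h(5.3307680) = 0.0042633
s₃ = 5.3307680 − 0.0042633·(-0.7692320)/(-0.9040255) = 5.3271404;  |Δ| = 0.0036276
|s₃ − s₂| = 0.0036276 < 10^{-2}

n = 3, sₙ = 5.32714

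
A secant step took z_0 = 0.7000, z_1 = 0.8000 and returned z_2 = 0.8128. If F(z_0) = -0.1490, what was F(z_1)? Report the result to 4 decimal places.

The secant line through (0.7000, -0.1490) and (0.8000, F(z_1)) crosses zero at z_2 = 0.8128.
So (0.7000, -0.1490), (0.8000, F(z_1)), (0.8128, 0) are collinear:
F(z_1) = -0.1490 · (0.8000 − 0.8128) / (0.7000 − 0.8128) = -0.1490 · (-0.012800)/(-0.112800) = -0.016908

-0.0169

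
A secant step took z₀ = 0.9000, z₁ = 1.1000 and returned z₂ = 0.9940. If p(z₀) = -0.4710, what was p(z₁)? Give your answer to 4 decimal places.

The secant line through (0.9000, -0.4710) and (1.1000, p(z₁)) crosses zero at z₂ = 0.9940.
So (0.9000, -0.4710), (1.1000, p(z₁)), (0.9940, 0) are collinear:
p(z₁) = -0.4710 · (1.1000 − 0.9940) / (0.9000 − 0.9940) = -0.4710 · (0.106000)/(-0.094000) = 0.531128

0.5311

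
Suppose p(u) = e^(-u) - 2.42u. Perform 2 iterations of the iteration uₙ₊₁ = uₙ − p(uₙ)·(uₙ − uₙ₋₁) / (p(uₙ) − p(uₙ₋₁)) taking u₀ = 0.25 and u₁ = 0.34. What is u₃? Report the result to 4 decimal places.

0.3047

p(0.25) = 0.173801, p(0.34) = -0.111030
u₂ = 0.340000 − (-0.111030)·(0.340000 − 0.250000) / (-0.111030 − 0.173801) = 0.340000 − (-0.009993)/(-0.284830) = 0.304917
p(0.304917) = -0.000715
u₃ = 0.304917 − (-0.000715)·(0.304917 − 0.340000) / (-0.000715 − (-0.111030)) = 0.304917 − (0.000025)/(0.110315) = 0.304690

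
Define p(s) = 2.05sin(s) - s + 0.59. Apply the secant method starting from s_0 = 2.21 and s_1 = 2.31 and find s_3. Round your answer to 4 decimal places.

2.2213

p(2.21) = 0.025271, p(2.31) = -0.205039
s_2 = 2.310000 − (-0.205039)·(2.310000 − 2.210000) / (-0.205039 − 0.025271) = 2.310000 − (-0.020504)/(-0.230310) = 2.220972
p(2.220972) = 0.000781
s_3 = 2.220972 − 0.000781·(2.220972 − 2.310000) / (0.000781 − (-0.205039)) = 2.220972 − (-0.000070)/(0.205820) = 2.221310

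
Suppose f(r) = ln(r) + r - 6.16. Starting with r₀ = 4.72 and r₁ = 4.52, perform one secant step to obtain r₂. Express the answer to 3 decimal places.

4.628

f(4.72) = 0.11181, f(4.52) = -0.13149
r₂ = 4.52000 − (-0.13149)·(4.52000 − 4.72000) / (-0.13149 − 0.11181) = 4.52000 − (0.02630)/(-0.24330) = 4.62809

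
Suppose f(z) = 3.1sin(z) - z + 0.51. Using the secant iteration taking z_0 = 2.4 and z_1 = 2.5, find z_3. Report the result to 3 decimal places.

f(2.4) = 0.20394, f(2.5) = -0.13474
z_2 = 2.50000 − (-0.13474)·(2.50000 − 2.40000) / (-0.13474 − 0.20394) = 2.50000 − (-0.01347)/(-0.33867) = 2.46022
f(2.46022) = 0.00236
z_3 = 2.46022 − 0.00236·(2.46022 − 2.50000) / (0.00236 − (-0.13474)) = 2.46022 − (-0.00009)/(0.13709) = 2.46090

2.461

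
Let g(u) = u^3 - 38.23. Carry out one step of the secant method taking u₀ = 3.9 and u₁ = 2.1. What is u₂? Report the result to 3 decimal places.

g(3.9) = 21.08900, g(2.1) = -28.96900
u₂ = 2.10000 − (-28.96900)·(2.10000 − 3.90000) / (-28.96900 − 21.08900) = 2.10000 − (52.14420)/(-50.05800) = 3.14168

3.142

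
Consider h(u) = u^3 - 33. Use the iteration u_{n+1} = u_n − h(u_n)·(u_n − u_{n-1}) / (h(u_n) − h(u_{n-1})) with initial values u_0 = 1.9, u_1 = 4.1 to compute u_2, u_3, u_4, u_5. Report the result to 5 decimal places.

2.82666, 3.11287, 3.21999, 3.20716

h(1.9) = -26.1410000, h(4.1) = 35.9210000
u_2 = 4.1000000 − 35.9210000·(4.1000000 − 1.9000000) / (35.9210000 − (-26.1410000)) = 4.1000000 − (79.0262000)/(62.0620000) = 2.8266572
h(2.8266572) = -10.4150343
u_3 = 2.8266572 − (-10.4150343)·(2.8266572 − 4.1000000) / (-10.4150343 − 35.9210000) = 2.8266572 − (13.2619088)/(-46.3360343) = 3.1128688
h(3.1128688) = -2.8364509
u_4 = 3.1128688 − (-2.8364509)·(3.1128688 − 2.8266572) / (-2.8364509 − (-10.4150343)) = 3.1128688 − (-0.8118250)/(7.5785834) = 3.2199897
h(3.2199897) = 0.3859284
u_5 = 3.2199897 − 0.3859284·(3.2199897 − 3.1128688) / (0.3859284 − (-2.8364509)) = 3.2199897 − (0.0413410)/(3.2223793) = 3.2071604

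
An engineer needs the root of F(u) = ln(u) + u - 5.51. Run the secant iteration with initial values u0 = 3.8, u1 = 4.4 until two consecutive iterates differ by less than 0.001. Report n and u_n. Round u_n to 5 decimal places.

F(3.8) = -0.3749989, F(4.4) = 0.3716045
u2 = 4.4000000 − 0.3716045·(0.6000000)/(0.7466035) = 4.1013639;  |Δ| = 0.2986361
F(4.1013639) = 0.0026835
u3 = 4.1013639 − 0.0026835·(-0.2986361)/(-0.3689210) = 4.0991917;  |Δ| = 0.0021723
F(4.0991917) = -0.0000185
u4 = 4.0991917 − (-0.0000185)·(-0.0021723)/(-0.0027021) = 4.0992066;  |Δ| = 0.0000149
|u4 − u3| = 0.0000149 < 0.001

n = 4, u_n = 4.09921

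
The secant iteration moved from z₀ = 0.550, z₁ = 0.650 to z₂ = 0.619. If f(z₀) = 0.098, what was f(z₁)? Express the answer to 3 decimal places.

-0.044

The secant line through (0.550, 0.098) and (0.650, f(z₁)) crosses zero at z₂ = 0.619.
So (0.550, 0.098), (0.650, f(z₁)), (0.619, 0) are collinear:
f(z₁) = 0.098 · (0.650 − 0.619) / (0.550 − 0.619) = 0.098 · (0.03100)/(-0.06900) = -0.04403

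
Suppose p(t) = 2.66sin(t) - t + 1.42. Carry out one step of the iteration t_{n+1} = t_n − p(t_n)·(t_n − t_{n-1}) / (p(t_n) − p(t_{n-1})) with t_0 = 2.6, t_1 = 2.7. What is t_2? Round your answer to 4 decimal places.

2.6572

p(2.6) = 0.191234, p(2.7) = -0.143170
t_2 = 2.700000 − (-0.143170)·(2.700000 − 2.600000) / (-0.143170 − 0.191234) = 2.700000 − (-0.014317)/(-0.334403) = 2.657187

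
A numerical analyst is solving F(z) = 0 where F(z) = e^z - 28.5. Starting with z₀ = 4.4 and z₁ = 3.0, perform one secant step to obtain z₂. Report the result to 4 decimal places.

F(4.4) = 52.950869, F(3.0) = -8.414463
z₂ = 3.000000 − (-8.414463)·(3.000000 − 4.400000) / (-8.414463 − 52.950869) = 3.000000 − (11.780248)/(-61.365332) = 3.191969

3.1920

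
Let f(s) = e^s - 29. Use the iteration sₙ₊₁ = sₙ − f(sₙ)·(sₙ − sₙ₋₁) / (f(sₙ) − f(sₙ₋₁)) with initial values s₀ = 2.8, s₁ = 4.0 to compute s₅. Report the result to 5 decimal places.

3.36718

f(2.8) = -12.5553532, f(4.0) = 25.5981500
s₂ = 4.0000000 − 25.5981500·(4.0000000 − 2.8000000) / (25.5981500 − (-12.5553532)) = 4.0000000 − (30.7177800)/(38.1535033) = 3.1948897
f(3.1948897) = -4.5925196
s₃ = 3.1948897 − (-4.5925196)·(3.1948897 − 4.0000000) / (-4.5925196 − 25.5981500) = 3.1948897 − (3.6974850)/(-30.1906696) = 3.3173608
f(3.3173608) = -1.4125551
s₄ = 3.3173608 − (-1.4125551)·(3.3173608 − 3.1948897) / (-1.4125551 − (-4.5925196)) = 3.3173608 − (-0.1729972)/(3.1799645) = 3.3717630
f(3.3717630) = 0.1298382
s₅ = 3.3717630 − 0.1298382·(3.3717630 − 3.3173608) / (0.1298382 − (-1.4125551)) = 3.3717630 − (0.0070635)/(1.5423933) = 3.3671835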